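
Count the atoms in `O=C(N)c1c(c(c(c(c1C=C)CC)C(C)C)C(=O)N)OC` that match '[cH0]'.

The query [cH0] means: aromatic carbon with no attached hydrogen (substituted or ring-fusion).
Check the 21 heavy atoms by environment: 6× c (aromatic, H0) → match; 2× C (H0) → no; 3× O (H0) → no; 2× N (H2) → no; 2× C (H2) → no; 4× C (H3) → no; 2× C (H1) → no.
That gives 6 matching atoms.

6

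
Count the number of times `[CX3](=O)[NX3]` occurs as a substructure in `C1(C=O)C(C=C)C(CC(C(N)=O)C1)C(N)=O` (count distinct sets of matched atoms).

[CX3](=O)[NX3] is the SMARTS for an amide: a carbonyl carbon bonded to a trivalent nitrogen.
The molecule carries 2 separate instances of a primary amide (-C(=O)NH2) meeting every constraint; each maps to a distinct set of atoms, giving 2 matches.

2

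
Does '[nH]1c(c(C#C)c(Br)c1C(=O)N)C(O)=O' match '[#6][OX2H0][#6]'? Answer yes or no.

No

The pattern [#6][OX2H0][#6] describes an aliphatic oxygen bridging two carbons with no H on the oxygen — an ether.
The closest candidate here is a carboxylic acid group (-C(=O)OH), but the -OH oxygen has H1; the =O is OX1, not OX2. No other fragment satisfies the full query, so there is no match.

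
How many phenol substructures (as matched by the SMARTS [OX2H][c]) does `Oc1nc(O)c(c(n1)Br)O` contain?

3

[OX2H][c] is the SMARTS for a phenol: a hydroxyl oxygen attached to an aromatic carbon.
The molecule carries 3 separate instances of a hydroxyl group (-OH) meeting every constraint; each maps to a distinct set of atoms, giving 3 matches.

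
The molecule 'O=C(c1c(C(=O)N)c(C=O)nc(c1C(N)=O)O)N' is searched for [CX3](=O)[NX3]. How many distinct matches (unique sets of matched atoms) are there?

[CX3](=O)[NX3] is the SMARTS for an amide: a carbonyl carbon bonded to a trivalent nitrogen.
The molecule carries 3 separate instances of a primary amide (-C(=O)NH2) meeting every constraint; each maps to a distinct set of atoms, giving 3 matches.

3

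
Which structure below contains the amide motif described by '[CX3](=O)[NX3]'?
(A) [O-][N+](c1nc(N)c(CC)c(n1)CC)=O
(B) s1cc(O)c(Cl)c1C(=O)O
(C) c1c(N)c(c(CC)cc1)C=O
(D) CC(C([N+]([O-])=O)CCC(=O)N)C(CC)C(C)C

D

[CX3](=O)[NX3] describes a carbonyl carbon bonded to a trivalent nitrogen (an amide).
(A) has a primary amino group (-NH2) but the -NH2 is not attached to a carbonyl carbon.
(B) has a carboxylic acid group (-C(=O)OH) but the carbonyl is bonded to O, not to an NX3 nitrogen.
(C) has a primary amino group (-NH2) but the -NH2 is not attached to a carbonyl carbon.
(D) contains a primary amide (-C(=O)NH2), which satisfies every atom and bond constraint.
So the answer is (D).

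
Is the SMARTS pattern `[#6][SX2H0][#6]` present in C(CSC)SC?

The pattern [#6][SX2H0][#6] describes an aliphatic sulfur bridging two carbons with no H on the sulfur — a thioether.
The molecule carries a methylthio ether (-SCH3), whose atoms satisfy every constraint of the query, so the pattern matches.

Yes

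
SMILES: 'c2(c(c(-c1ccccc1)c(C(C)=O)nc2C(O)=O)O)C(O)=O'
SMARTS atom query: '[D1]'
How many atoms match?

7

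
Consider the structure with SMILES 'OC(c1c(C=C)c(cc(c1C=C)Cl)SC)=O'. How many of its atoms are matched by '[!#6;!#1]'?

The query [!#6;!#1] means: not carbon and not hydrogen — any heteroatom.
Check the 16 heavy atoms by environment: 6× c (aromatic) → no; 6× C → no; 2× O → match; 1× Cl → match; 1× S → match.
Summing the matching environments: 2 + 1 + 1 = 4 matching atoms.

4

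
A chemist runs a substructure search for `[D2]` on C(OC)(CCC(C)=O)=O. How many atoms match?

3

Check the 9 heavy atoms by environment: 2× C (D2) → match; 2× C (D3) → no; 2× O (D1) → no; 1× O (D2) → match; 2× C (D1) → no.
Summing the matching environments: 2 + 1 = 3 matching atoms.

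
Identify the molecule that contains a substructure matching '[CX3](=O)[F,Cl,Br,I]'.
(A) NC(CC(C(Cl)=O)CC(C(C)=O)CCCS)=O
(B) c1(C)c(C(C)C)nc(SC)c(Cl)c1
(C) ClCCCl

[CX3](=O)[F,Cl,Br,I] describes a carbonyl carbon bonded to a halogen (an acyl halide).
(A) contains an acyl chloride (-C(=O)Cl), which satisfies every atom and bond constraint.
(B) has a chloro substituent but the Cl is not on a carbonyl carbon.
(C) has a chloro substituent but the Cl is not on a carbonyl carbon.
So the answer is (A).

A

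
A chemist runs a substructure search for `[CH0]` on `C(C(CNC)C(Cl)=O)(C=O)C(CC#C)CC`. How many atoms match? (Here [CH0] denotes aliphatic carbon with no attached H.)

2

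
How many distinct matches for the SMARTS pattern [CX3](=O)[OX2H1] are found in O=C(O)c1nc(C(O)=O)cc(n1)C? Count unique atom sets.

2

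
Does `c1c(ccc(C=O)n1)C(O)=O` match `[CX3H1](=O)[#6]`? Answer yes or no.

Yes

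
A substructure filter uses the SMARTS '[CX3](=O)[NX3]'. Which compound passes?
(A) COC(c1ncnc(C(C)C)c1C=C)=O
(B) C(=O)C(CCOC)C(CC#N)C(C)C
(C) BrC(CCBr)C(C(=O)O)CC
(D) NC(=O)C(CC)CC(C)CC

D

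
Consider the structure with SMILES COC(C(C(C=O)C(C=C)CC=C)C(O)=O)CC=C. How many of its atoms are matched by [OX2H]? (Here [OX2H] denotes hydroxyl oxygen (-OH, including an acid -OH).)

The query [OX2H] means: aliphatic oxygen with two connections, one of which is H — an -OH oxygen.
Check the 19 heavy atoms by environment: 2× C (H2, X4) → no; 4× C (H1, X4) → no; 4× C (H1, X3) → no; 3× C (H2, X3) → no; 2× O (H0, X1) → no; 1× C (H0, X3) → no; 1× O (H1, X2) → match; 1× O (H0, X2) → no; 1× C (H3, X4) → no.
That gives 1 matching atom.

1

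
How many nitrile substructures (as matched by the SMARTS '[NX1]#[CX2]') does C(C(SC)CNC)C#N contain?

1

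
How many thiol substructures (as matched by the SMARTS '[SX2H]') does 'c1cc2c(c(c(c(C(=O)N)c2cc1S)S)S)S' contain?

4

[SX2H] is the SMARTS for a thiol: an aliphatic sulfur with two connections, one being H.
The molecule carries 4 separate instances of a thiol (-SH) meeting every constraint; each maps to a distinct set of atoms, giving 4 matches.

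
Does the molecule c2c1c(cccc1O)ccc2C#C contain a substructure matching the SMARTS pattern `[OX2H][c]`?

The pattern [OX2H][c] describes a hydroxyl oxygen attached to an aromatic carbon — a phenol.
The molecule carries a hydroxyl group (-OH), whose atoms satisfy every constraint of the query, so the pattern matches.

Yes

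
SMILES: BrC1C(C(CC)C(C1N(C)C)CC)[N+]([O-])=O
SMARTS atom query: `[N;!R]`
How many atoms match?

2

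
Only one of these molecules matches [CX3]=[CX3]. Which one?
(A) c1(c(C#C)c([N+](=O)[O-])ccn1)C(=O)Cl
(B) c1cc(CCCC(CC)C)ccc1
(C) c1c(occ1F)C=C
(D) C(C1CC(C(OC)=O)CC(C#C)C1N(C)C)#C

[CX3]=[CX3] describes a non-aromatic C=C double bond between two sp2 carbons (an alkene).
(A) has an ethynyl group (-C#CH) but the C-C bond is a triple bond, not a double bond.
(B) has an ethyl group (-CH2CH3) but its C-C bond is a single bond between CX4 carbons, not CX3=CX3.
(C) contains a vinyl group (-CH=CH2), which satisfies every atom and bond constraint.
(D) has an ethynyl group (-C#CH) but the C-C bond is a triple bond, not a double bond.
So the answer is (C).

C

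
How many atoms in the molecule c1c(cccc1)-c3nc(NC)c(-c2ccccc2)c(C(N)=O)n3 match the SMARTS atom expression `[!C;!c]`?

5

The query [!C;!c] means: neither aliphatic nor aromatic carbon — same as [!#6].
Check the 23 heavy atoms by environment: 2× n (aromatic) → match; 16× c (aromatic) → no; 2× N → match; 2× C → no; 1× O → match.
Summing the matching environments: 2 + 2 + 1 = 5 matching atoms.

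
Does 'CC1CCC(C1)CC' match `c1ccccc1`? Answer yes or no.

No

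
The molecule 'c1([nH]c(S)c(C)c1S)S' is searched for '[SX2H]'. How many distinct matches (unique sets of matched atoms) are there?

3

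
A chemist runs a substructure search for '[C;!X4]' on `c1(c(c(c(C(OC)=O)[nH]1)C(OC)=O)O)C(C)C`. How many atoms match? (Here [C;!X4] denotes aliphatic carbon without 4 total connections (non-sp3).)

2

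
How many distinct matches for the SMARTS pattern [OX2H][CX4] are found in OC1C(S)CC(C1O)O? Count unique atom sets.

[OX2H][CX4] is the SMARTS for an aliphatic alcohol: a hydroxyl oxygen bound to an sp3 (X4) carbon.
The molecule carries 3 separate instances of a hydroxyl group (-OH) meeting every constraint; each maps to a distinct set of atoms, giving 3 matches.

3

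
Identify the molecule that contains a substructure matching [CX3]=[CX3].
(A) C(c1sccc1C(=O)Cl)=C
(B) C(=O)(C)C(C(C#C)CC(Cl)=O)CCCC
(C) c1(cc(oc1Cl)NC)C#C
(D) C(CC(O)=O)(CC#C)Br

A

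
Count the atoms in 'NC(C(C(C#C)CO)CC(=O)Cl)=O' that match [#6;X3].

2

The query [#6;X3] means: any carbon (aromatic or not) with three total connections.
Check the 13 heavy atoms by environment: 4× C (X4) → no; 2× C (X3) → match; 2× O (X1) → no; 1× Cl (X1) → no; 2× C (X2) → no; 1× O (X2) → no; 1× N (X3) → no.
That gives 2 matching atoms.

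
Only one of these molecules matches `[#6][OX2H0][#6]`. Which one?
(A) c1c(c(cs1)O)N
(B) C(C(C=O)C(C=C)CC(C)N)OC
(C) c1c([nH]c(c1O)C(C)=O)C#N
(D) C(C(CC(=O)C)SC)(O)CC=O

[#6][OX2H0][#6] describes an aliphatic oxygen bridging two carbons with no H on the oxygen (an ether).
(A) has a hydroxyl group (-OH) but the oxygen has H1, not H0 bridging two carbons.
(B) contains a methoxy ether (-OCH3), which satisfies every atom and bond constraint.
(C) has a hydroxyl group (-OH) but the oxygen has H1, not H0 bridging two carbons.
(D) has a hydroxyl group (-OH) but the oxygen has H1, not H0 bridging two carbons.
So the answer is (B).

B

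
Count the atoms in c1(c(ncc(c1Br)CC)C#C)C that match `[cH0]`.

4

The query [cH0] means: aromatic carbon with no attached hydrogen (substituted or ring-fusion).
Check the 12 heavy atoms by environment: 1× n (aromatic, H0) → no; 4× c (aromatic, H0) → match; 1× c (aromatic, H1) → no; 1× C (H2) → no; 2× C (H3) → no; 1× Br (H0) → no; 1× C (H0) → no; 1× C (H1) → no.
That gives 4 matching atoms.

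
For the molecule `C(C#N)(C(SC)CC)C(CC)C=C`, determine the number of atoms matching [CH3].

3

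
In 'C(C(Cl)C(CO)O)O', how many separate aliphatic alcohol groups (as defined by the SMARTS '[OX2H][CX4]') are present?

3

[OX2H][CX4] is the SMARTS for an aliphatic alcohol: a hydroxyl oxygen bound to an sp3 (X4) carbon.
The molecule carries 3 separate instances of a hydroxyl group (-OH) meeting every constraint; each maps to a distinct set of atoms, giving 3 matches.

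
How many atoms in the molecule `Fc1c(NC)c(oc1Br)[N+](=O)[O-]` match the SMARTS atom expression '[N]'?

The query [N] means: uppercase N matches aliphatic (non-aromatic) nitrogen only.
Check the 12 heavy atoms by environment: 1× o (aromatic) → no; 4× c (aromatic) → no; 1× Br → no; 1× F → no; 1× N (charge +1) → match; 1× O (charge -1) → no; 1× O → no; 1× N → match; 1× C → no.
Summing the matching environments: 1 + 1 = 2 matching atoms.

2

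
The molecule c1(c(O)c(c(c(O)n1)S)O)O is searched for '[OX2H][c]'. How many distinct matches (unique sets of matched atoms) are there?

[OX2H][c] is the SMARTS for a phenol: a hydroxyl oxygen attached to an aromatic carbon.
The molecule carries 4 separate instances of a hydroxyl group (-OH) meeting every constraint; each maps to a distinct set of atoms, giving 4 matches.

4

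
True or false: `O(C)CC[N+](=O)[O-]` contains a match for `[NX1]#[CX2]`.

False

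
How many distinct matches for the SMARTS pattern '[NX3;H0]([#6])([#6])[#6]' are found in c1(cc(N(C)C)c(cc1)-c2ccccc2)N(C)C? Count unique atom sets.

[NX3;H0]([#6])([#6])[#6] is the SMARTS for a tertiary amine: a trivalent nitrogen with no H, bonded to three carbons.
The molecule carries 2 separate instances of a dimethylamino group (-N(CH3)2) meeting every constraint; each maps to a distinct set of atoms, giving 2 matches.

2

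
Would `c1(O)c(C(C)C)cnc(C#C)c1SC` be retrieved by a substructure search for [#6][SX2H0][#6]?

The pattern [#6][SX2H0][#6] describes an aliphatic sulfur bridging two carbons with no H on the sulfur — a thioether.
The molecule carries a methylthio ether (-SCH3), whose atoms satisfy every constraint of the query, so the pattern matches.

Yes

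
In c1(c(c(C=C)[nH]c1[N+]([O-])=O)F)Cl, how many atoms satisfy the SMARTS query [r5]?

5

The query [r5] means: r5 matches atoms in a five-membered ring.
Check the 12 heavy atoms by environment: 1× n (aromatic, in 5-ring) → match; 4× c (aromatic, in 5-ring) → match; 2× C (acyclic) → no; 1× Cl (acyclic) → no; 1× N (charge +1, acyclic) → no; 1× O (charge -1, acyclic) → no; 1× O (acyclic) → no; 1× F (acyclic) → no.
Summing the matching environments: 1 + 4 = 5 matching atoms.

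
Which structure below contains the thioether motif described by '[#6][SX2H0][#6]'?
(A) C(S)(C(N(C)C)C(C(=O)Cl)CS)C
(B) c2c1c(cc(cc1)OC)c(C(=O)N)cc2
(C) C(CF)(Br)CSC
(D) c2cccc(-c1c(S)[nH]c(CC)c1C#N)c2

C

[#6][SX2H0][#6] describes an aliphatic sulfur bridging two carbons with no H on the sulfur (a thioether).
(A) has a thiol (-SH) but the sulfur has H1, not H0 bridging two carbons.
(B) has a methoxy ether (-OCH3) but the bridging atom is O, not S.
(C) contains a methylthio ether (-SCH3), which satisfies every atom and bond constraint.
(D) has a thiol (-SH) but the sulfur has H1, not H0 bridging two carbons.
So the answer is (C).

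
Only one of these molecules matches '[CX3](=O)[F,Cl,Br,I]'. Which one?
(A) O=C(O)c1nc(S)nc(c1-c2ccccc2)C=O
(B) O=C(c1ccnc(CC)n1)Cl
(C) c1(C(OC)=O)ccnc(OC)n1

[CX3](=O)[F,Cl,Br,I] describes a carbonyl carbon bonded to a halogen (an acyl halide).
(A) has a carboxylic acid group (-C(=O)OH) but the carbonyl is bonded to -OH, not to a halogen.
(B) contains an acyl chloride (-C(=O)Cl), which satisfies every atom and bond constraint.
(C) has a methyl-ester group (-C(=O)OCH3) but the carbonyl is bonded to -O-C, not to a halogen.
So the answer is (B).

B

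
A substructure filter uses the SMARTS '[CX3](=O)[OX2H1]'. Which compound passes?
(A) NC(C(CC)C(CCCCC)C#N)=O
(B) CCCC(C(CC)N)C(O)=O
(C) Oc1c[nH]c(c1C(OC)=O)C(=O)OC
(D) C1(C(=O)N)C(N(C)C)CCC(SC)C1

B

[CX3](=O)[OX2H1] describes an sp2 carbon double-bonded to O and single-bonded to an -OH oxygen (a carboxylic acid).
(A) has a primary amide (-C(=O)NH2) but the carbonyl is bonded to N, not to an -OH oxygen.
(B) contains a carboxylic acid group (-C(=O)OH), which satisfies every atom and bond constraint.
(C) has a methyl-ester group (-C(=O)OCH3) but the singly-bonded O has no H (OX2H0, not OX2H1).
(D) has a primary amide (-C(=O)NH2) but the carbonyl is bonded to N, not to an -OH oxygen.
So the answer is (B).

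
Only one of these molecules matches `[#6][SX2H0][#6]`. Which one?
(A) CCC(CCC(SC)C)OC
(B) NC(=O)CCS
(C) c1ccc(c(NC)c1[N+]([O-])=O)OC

[#6][SX2H0][#6] describes an aliphatic sulfur bridging two carbons with no H on the sulfur (a thioether).
(A) contains a methylthio ether (-SCH3), which satisfies every atom and bond constraint.
(B) has a thiol (-SH) but the sulfur has H1, not H0 bridging two carbons.
(C) has a methoxy ether (-OCH3) but the bridging atom is O, not S.
So the answer is (A).

A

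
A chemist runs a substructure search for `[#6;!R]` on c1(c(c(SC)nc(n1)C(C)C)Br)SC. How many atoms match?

The query [#6;!R] means: carbon not in any ring.
Check the 14 heavy atoms by environment: 2× n (aromatic, in 6-ring) → no; 4× c (aromatic, in 6-ring) → no; 5× C (acyclic) → match; 2× S (acyclic) → no; 1× Br (acyclic) → no.
That gives 5 matching atoms.

5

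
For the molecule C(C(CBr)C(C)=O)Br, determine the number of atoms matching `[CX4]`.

4

Check the 8 heavy atoms by environment: 4× C (X4) → match; 2× Br (X1) → no; 1× C (X3) → no; 1× O (X1) → no.
That gives 4 matching atoms.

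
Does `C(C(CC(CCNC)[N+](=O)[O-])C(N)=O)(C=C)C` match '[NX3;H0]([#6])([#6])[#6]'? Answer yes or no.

No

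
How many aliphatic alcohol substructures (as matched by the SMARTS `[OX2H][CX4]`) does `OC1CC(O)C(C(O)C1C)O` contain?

4

[OX2H][CX4] is the SMARTS for an aliphatic alcohol: a hydroxyl oxygen bound to an sp3 (X4) carbon.
The molecule carries 4 separate instances of a hydroxyl group (-OH) meeting every constraint; each maps to a distinct set of atoms, giving 4 matches.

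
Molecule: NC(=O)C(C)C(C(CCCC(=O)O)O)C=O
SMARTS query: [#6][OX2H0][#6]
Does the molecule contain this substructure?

No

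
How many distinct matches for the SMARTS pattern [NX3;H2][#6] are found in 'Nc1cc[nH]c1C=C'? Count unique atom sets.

[NX3;H2][#6] is the SMARTS for a primary amine: a trivalent nitrogen with two H attached to carbon.
Exactly one fragment in the molecule meets all constraints, giving 1 match.

1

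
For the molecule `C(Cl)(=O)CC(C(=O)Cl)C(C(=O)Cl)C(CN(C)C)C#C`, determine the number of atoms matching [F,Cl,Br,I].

The query [F,Cl,Br,I] means: comma = OR; matches any of F, Cl, Br, I.
Check the 19 heavy atoms by environment: 12× C → no; 1× N → no; 3× O → no; 3× Cl → match.
That gives 3 matching atoms.

3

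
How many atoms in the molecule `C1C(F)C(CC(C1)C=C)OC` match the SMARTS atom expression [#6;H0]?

Check the 11 heavy atoms by environment: 4× C (H2) → no; 4× C (H1) → no; 1× F (H0) → no; 1× O (H0) → no; 1× C (H3) → no.
No environment satisfies the query, so 0 matching atoms.

0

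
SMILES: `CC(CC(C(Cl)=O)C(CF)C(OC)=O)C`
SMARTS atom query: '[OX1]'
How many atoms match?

The query [OX1] means: aliphatic oxygen with one total connection — typically a carbonyl =O or an oxide.
Check the 15 heavy atoms by environment: 8× C (X4) → no; 1× F (X1) → no; 2× C (X3) → no; 2× O (X1) → match; 1× O (X2) → no; 1× Cl (X1) → no.
That gives 2 matching atoms.

2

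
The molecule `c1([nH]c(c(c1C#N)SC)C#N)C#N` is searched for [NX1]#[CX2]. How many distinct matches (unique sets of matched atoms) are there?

3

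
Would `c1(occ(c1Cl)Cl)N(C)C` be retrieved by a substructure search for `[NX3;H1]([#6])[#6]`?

No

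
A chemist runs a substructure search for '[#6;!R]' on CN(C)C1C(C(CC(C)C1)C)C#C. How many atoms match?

6

Check the 13 heavy atoms by environment: 6× C (in 6-ring) → no; 6× C (acyclic) → match; 1× N (acyclic) → no.
That gives 6 matching atoms.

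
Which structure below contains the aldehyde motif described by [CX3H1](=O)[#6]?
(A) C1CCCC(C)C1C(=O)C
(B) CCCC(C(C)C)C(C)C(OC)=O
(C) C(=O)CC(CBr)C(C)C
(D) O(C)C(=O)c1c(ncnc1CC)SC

C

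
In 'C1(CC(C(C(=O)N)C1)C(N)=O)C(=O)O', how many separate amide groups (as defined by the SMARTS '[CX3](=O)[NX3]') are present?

2

[CX3](=O)[NX3] is the SMARTS for an amide: a carbonyl carbon bonded to a trivalent nitrogen.
The molecule carries 2 separate instances of a primary amide (-C(=O)NH2) meeting every constraint; each maps to a distinct set of atoms, giving 2 matches.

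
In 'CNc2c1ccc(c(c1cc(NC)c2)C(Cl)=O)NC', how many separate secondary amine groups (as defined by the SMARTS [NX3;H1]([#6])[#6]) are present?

[NX3;H1]([#6])[#6] is the SMARTS for a secondary amine: a trivalent nitrogen with one H, bonded to two carbons.
The molecule carries 3 separate instances of an N-methylamino group (-NHCH3) meeting every constraint; each maps to a distinct set of atoms, giving 3 matches.

3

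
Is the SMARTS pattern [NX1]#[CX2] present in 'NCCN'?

No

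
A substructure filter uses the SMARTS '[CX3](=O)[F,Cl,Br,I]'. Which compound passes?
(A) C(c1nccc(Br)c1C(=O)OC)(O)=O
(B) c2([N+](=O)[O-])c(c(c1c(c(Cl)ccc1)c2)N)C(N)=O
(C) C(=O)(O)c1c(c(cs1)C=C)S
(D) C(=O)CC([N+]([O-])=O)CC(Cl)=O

[CX3](=O)[F,Cl,Br,I] describes a carbonyl carbon bonded to a halogen (an acyl halide).
(A) has a methyl-ester group (-C(=O)OCH3) but the carbonyl is bonded to -O-C, not to a halogen.
(B) has a chloro substituent but the Cl is not on a carbonyl carbon.
(C) has a carboxylic acid group (-C(=O)OH) but the carbonyl is bonded to -OH, not to a halogen.
(D) contains an acyl chloride (-C(=O)Cl), which satisfies every atom and bond constraint.
So the answer is (D).

D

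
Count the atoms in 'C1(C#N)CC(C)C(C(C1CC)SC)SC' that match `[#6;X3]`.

0

The query [#6;X3] means: any carbon (aromatic or not) with three total connections.
Check the 15 heavy atoms by environment: 11× C (X4) → no; 2× S (X2) → no; 1× C (X2) → no; 1× N (X1) → no.
No environment satisfies the query, so 0 matching atoms.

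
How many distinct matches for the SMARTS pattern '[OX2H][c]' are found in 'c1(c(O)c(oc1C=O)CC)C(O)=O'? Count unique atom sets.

1

[OX2H][c] is the SMARTS for a phenol: a hydroxyl oxygen attached to an aromatic carbon.
Exactly one fragment in the molecule meets all constraints, giving 1 match.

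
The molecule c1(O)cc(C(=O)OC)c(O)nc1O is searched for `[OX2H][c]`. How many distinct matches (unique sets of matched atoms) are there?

[OX2H][c] is the SMARTS for a phenol: a hydroxyl oxygen attached to an aromatic carbon.
The molecule carries 3 separate instances of a hydroxyl group (-OH) meeting every constraint; each maps to a distinct set of atoms, giving 3 matches.

3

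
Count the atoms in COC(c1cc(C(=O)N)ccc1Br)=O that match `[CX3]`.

The query [CX3] means: C with X3: aliphatic carbon with exactly 3 total connections.
Check the 14 heavy atoms by environment: 6× c (aromatic, X3) → no; 2× C (X3) → match; 2× O (X1) → no; 1× N (X3) → no; 1× Br (X1) → no; 1× O (X2) → no; 1× C (X4) → no.
That gives 2 matching atoms.

2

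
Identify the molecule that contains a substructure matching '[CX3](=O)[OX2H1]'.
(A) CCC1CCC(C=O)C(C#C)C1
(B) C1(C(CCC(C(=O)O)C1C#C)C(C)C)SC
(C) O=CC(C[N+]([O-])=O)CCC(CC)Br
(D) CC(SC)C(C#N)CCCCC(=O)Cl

[CX3](=O)[OX2H1] describes an sp2 carbon double-bonded to O and single-bonded to an -OH oxygen (a carboxylic acid).
(A) has an aldehyde (-CHO) but there is no singly-bonded oxygen on the carbonyl carbon.
(B) contains a carboxylic acid group (-C(=O)OH), which satisfies every atom and bond constraint.
(C) has an aldehyde (-CHO) but there is no singly-bonded oxygen on the carbonyl carbon.
(D) has an acyl chloride (-C(=O)Cl) but the carbonyl is bonded to Cl, not to an -OH oxygen.
So the answer is (B).

B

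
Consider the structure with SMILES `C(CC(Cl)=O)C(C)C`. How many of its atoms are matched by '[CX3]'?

1

The query [CX3] means: C with X3: aliphatic carbon with exactly 3 total connections.
Check the 8 heavy atoms by environment: 5× C (X4) → no; 1× C (X3) → match; 1× O (X1) → no; 1× Cl (X1) → no.
That gives 1 matching atom.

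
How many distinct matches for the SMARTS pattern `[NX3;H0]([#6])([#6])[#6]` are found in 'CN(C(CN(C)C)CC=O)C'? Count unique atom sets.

2

[NX3;H0]([#6])([#6])[#6] is the SMARTS for a tertiary amine: a trivalent nitrogen with no H, bonded to three carbons.
The molecule carries 2 separate instances of a dimethylamino group (-N(CH3)2) meeting every constraint; each maps to a distinct set of atoms, giving 2 matches.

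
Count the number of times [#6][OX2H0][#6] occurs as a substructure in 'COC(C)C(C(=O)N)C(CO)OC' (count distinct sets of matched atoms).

[#6][OX2H0][#6] is the SMARTS for an ether: an aliphatic oxygen bridging two carbons with no H on the oxygen.
The molecule carries 2 separate instances of a methoxy ether (-OCH3) meeting every constraint; each maps to a distinct set of atoms, giving 2 matches.

2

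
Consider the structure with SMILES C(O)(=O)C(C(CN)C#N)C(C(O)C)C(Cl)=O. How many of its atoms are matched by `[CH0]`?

3

The query [CH0] means: aliphatic carbon with no attached hydrogen.
Check the 16 heavy atoms by environment: 1× C (H3) → no; 4× C (H1) → no; 1× C (H2) → no; 2× O (H1) → no; 3× C (H0) → match; 2× O (H0) → no; 1× Cl (H0) → no; 1× N (H2) → no; 1× N (H0) → no.
That gives 3 matching atoms.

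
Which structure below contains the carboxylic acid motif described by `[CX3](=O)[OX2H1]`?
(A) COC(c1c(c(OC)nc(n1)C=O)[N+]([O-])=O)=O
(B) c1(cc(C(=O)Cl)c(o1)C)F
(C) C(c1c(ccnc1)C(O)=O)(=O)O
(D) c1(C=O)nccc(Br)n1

[CX3](=O)[OX2H1] describes an sp2 carbon double-bonded to O and single-bonded to an -OH oxygen (a carboxylic acid).
(A) has a methyl-ester group (-C(=O)OCH3) but the singly-bonded O has no H (OX2H0, not OX2H1).
(B) has an acyl chloride (-C(=O)Cl) but the carbonyl is bonded to Cl, not to an -OH oxygen.
(C) contains a carboxylic acid group (-C(=O)OH), which satisfies every atom and bond constraint.
(D) has an aldehyde (-CHO) but there is no singly-bonded oxygen on the carbonyl carbon.
So the answer is (C).

C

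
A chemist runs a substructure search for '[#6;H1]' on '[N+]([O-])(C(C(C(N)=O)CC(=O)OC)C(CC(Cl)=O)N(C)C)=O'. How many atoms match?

3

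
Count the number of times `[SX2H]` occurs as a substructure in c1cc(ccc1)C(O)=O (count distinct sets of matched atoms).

[SX2H] is the SMARTS for a thiol: an aliphatic sulfur with two connections, one being H.
No fragment in the molecule satisfies every constraint, giving 0 matches.

0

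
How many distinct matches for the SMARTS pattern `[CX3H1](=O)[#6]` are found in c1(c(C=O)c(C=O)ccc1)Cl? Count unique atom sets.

2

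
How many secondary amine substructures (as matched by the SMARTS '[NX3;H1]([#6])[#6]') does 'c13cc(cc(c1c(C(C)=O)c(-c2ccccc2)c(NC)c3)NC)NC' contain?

3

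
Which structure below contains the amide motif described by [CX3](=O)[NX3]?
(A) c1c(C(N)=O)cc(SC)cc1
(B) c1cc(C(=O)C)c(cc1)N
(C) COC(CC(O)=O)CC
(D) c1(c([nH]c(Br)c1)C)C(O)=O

A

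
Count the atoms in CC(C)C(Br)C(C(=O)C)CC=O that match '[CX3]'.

2

The query [CX3] means: C with X3: aliphatic carbon with exactly 3 total connections.
Check the 12 heavy atoms by environment: 7× C (X4) → no; 2× C (X3) → match; 2× O (X1) → no; 1× Br (X1) → no.
That gives 2 matching atoms.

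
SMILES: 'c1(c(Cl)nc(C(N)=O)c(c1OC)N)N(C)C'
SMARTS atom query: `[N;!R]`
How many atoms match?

3

Check the 16 heavy atoms by environment: 1× n (aromatic, in 6-ring) → no; 5× c (aromatic, in 6-ring) → no; 2× O (acyclic) → no; 4× C (acyclic) → no; 3× N (acyclic) → match; 1× Cl (acyclic) → no.
That gives 3 matching atoms.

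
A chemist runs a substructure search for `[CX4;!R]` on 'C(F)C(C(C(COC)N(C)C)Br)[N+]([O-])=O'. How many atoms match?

The query [CX4;!R] means: aliphatic carbon with four total connections, not in a ring.
Check the 15 heavy atoms by environment: 8× C (X4, acyclic) → match; 1× F (X1, acyclic) → no; 1× N (charge +1, X3, acyclic) → no; 1× O (charge -1, X1, acyclic) → no; 1× O (X1, acyclic) → no; 1× O (X2, acyclic) → no; 1× Br (X1, acyclic) → no; 1× N (X3, acyclic) → no.
That gives 8 matching atoms.

8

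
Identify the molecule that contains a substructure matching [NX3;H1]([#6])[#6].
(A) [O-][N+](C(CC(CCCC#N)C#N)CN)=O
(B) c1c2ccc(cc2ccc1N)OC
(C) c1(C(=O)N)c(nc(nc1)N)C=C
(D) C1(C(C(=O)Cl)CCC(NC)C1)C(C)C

D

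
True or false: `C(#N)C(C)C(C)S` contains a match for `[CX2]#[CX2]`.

False

The pattern [CX2]#[CX2] describes a carbon-carbon triple bond — an alkyne.
The closest candidate here is a nitrile (-C#N), but the triple bond is C#N, not C#C. No other fragment satisfies the full query, so there is no match.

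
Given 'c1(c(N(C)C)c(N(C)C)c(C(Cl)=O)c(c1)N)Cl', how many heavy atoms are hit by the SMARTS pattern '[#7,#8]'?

4

The query [#7,#8] means: nitrogen or oxygen (comma = OR).
Check the 17 heavy atoms by environment: 6× c (aromatic) → no; 3× N → match; 5× C → no; 2× Cl → no; 1× O → match.
Summing the matching environments: 3 + 1 = 4 matching atoms.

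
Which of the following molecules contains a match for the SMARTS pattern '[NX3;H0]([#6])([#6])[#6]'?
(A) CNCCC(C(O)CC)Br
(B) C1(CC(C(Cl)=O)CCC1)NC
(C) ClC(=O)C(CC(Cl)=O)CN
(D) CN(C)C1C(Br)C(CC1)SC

D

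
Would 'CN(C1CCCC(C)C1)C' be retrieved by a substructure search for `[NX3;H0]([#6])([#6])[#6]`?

The pattern [NX3;H0]([#6])([#6])[#6] describes a trivalent nitrogen with no H, bonded to three carbons — a tertiary amine.
The molecule carries a dimethylamino group (-N(CH3)2), whose atoms satisfy every constraint of the query, so the pattern matches.

Yes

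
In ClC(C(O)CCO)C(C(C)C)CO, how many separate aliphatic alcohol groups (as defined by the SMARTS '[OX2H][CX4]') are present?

[OX2H][CX4] is the SMARTS for an aliphatic alcohol: a hydroxyl oxygen bound to an sp3 (X4) carbon.
The molecule carries 3 separate instances of a hydroxyl group (-OH) meeting every constraint; each maps to a distinct set of atoms, giving 3 matches.

3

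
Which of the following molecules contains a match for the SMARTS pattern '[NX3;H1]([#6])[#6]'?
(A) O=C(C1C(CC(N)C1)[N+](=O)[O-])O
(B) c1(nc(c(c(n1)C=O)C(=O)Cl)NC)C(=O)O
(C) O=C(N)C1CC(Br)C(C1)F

[NX3;H1]([#6])[#6] describes a trivalent nitrogen with one H, bonded to two carbons (a secondary amine).
(A) has a primary amino group (-NH2) but the nitrogen has H2 and only one carbon neighbour.
(B) contains an N-methylamino group (-NHCH3), which satisfies every atom and bond constraint.
(C) has a primary amide (-C(=O)NH2) but the -C(=O)NH2 nitrogen has H2, not H1.
So the answer is (B).

B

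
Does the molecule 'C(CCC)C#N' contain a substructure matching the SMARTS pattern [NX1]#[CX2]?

The pattern [NX1]#[CX2] describes a nitrogen triple-bonded to a two-connected carbon — a nitrile.
The molecule carries a nitrile (-C#N), whose atoms satisfy every constraint of the query, so the pattern matches.

Yes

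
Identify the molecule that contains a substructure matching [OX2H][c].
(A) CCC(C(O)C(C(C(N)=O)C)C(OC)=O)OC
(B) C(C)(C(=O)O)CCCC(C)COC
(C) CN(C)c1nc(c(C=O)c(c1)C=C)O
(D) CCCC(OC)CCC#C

C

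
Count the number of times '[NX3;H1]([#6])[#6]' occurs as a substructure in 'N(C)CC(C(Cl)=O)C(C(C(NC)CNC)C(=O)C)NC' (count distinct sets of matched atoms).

[NX3;H1]([#6])[#6] is the SMARTS for a secondary amine: a trivalent nitrogen with one H, bonded to two carbons.
The molecule carries 4 separate instances of an N-methylamino group (-NHCH3) meeting every constraint; each maps to a distinct set of atoms, giving 4 matches.

4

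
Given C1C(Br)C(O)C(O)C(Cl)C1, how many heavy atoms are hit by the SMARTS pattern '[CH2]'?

The query [CH2] means: aliphatic carbon with exactly two hydrogens.
Check the 10 heavy atoms by environment: 4× C (H1) → no; 2× C (H2) → match; 2× O (H1) → no; 1× Br (H0) → no; 1× Cl (H0) → no.
That gives 2 matching atoms.

2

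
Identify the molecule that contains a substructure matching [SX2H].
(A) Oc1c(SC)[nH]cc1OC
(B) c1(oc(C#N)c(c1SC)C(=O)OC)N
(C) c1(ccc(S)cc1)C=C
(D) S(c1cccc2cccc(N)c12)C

[SX2H] describes an aliphatic sulfur with two connections, one being H (a thiol).
(A) has a hydroxyl group (-OH) but it is an -OH, not an -SH.
(B) has a methylthio ether (-SCH3) but the sulfur has H0 (bonded to two carbons), not H1.
(C) contains a thiol (-SH), which satisfies every atom and bond constraint.
(D) has a methylthio ether (-SCH3) but the sulfur has H0 (bonded to two carbons), not H1.
So the answer is (C).

C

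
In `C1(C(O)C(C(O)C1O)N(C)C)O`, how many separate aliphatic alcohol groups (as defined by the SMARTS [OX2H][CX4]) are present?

[OX2H][CX4] is the SMARTS for an aliphatic alcohol: a hydroxyl oxygen bound to an sp3 (X4) carbon.
The molecule carries 4 separate instances of a hydroxyl group (-OH) meeting every constraint; each maps to a distinct set of atoms, giving 4 matches.

4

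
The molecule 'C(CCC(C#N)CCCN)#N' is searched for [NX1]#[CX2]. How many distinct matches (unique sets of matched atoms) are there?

2

[NX1]#[CX2] is the SMARTS for a nitrile: a nitrogen triple-bonded to a two-connected carbon.
The molecule carries 2 separate instances of a nitrile (-C#N) meeting every constraint; each maps to a distinct set of atoms, giving 2 matches.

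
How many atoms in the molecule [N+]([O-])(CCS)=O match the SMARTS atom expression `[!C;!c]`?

4

The query [!C;!c] means: neither aliphatic nor aromatic carbon — same as [!#6].
Check the 6 heavy atoms by environment: 2× C → no; 1× N (charge +1) → match; 1× O (charge -1) → match; 1× O → match; 1× S → match.
Summing the matching environments: 1 + 1 + 1 + 1 = 4 matching atoms.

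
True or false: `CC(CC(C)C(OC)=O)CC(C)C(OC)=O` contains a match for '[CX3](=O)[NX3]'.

The pattern [CX3](=O)[NX3] describes a carbonyl carbon bonded to a trivalent nitrogen — an amide.
The closest candidate here is a methyl-ester group (-C(=O)OCH3), but the carbonyl is bonded to O, not to an NX3 nitrogen. No other fragment satisfies the full query, so there is no match.

False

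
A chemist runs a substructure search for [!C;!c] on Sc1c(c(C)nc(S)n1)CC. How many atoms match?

The query [!C;!c] means: neither aliphatic nor aromatic carbon — same as [!#6].
Check the 11 heavy atoms by environment: 2× n (aromatic) → match; 4× c (aromatic) → no; 3× C → no; 2× S → match.
Summing the matching environments: 2 + 2 = 4 matching atoms.

4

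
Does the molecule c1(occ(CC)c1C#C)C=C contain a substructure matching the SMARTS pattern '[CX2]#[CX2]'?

The pattern [CX2]#[CX2] describes a carbon-carbon triple bond — an alkyne.
The molecule carries an ethynyl group (-C#CH), whose atoms satisfy every constraint of the query, so the pattern matches.

Yes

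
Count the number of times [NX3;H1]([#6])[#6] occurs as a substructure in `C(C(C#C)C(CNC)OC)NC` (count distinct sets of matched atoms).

[NX3;H1]([#6])[#6] is the SMARTS for a secondary amine: a trivalent nitrogen with one H, bonded to two carbons.
The molecule carries 2 separate instances of an N-methylamino group (-NHCH3) meeting every constraint; each maps to a distinct set of atoms, giving 2 matches.

2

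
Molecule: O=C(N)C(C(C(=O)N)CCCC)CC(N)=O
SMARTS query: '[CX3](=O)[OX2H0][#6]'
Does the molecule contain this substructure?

No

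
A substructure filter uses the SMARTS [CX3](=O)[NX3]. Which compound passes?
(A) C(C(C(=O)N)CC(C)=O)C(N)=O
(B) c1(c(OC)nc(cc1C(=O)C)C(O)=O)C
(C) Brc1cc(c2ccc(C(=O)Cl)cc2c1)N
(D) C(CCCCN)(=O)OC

[CX3](=O)[NX3] describes a carbonyl carbon bonded to a trivalent nitrogen (an amide).
(A) contains a primary amide (-C(=O)NH2), which satisfies every atom and bond constraint.
(B) has a carboxylic acid group (-C(=O)OH) but the carbonyl is bonded to O, not to an NX3 nitrogen.
(C) has a primary amino group (-NH2) but the -NH2 is not attached to a carbonyl carbon.
(D) has a methyl-ester group (-C(=O)OCH3) but the carbonyl is bonded to O, not to an NX3 nitrogen.
So the answer is (A).

A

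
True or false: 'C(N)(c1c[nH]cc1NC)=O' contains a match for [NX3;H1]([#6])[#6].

The pattern [NX3;H1]([#6])[#6] describes a trivalent nitrogen with one H, bonded to two carbons — a secondary amine.
The molecule carries an N-methylamino group (-NHCH3), whose atoms satisfy every constraint of the query, so the pattern matches.

True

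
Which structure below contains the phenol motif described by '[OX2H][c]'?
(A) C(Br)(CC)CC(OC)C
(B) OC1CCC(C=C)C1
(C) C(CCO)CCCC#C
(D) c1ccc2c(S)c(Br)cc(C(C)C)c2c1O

D

[OX2H][c] describes a hydroxyl oxygen attached to an aromatic carbon (a phenol).
(A) has a methoxy ether (-OCH3) but the oxygen has H0, not H1.
(B) has a hydroxyl group (-OH) but the -OH is on an aliphatic carbon, not an aromatic c.
(C) has a hydroxyl group (-OH) but the -OH is on an aliphatic carbon, not an aromatic c.
(D) contains a hydroxyl group (-OH), which satisfies every atom and bond constraint.
So the answer is (D).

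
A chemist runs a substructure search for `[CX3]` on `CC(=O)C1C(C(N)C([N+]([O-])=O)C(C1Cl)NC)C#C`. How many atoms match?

1

The query [CX3] means: C with X3: aliphatic carbon with exactly 3 total connections.
Check the 18 heavy atoms by environment: 8× C (X4) → no; 2× N (X3) → no; 1× Cl (X1) → no; 1× C (X3) → match; 2× O (X1) → no; 1× N (charge +1, X3) → no; 1× O (charge -1, X1) → no; 2× C (X2) → no.
That gives 1 matching atom.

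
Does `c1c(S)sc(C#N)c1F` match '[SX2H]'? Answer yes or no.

Yes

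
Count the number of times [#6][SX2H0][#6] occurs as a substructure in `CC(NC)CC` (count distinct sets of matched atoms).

[#6][SX2H0][#6] is the SMARTS for a thioether: an aliphatic sulfur bridging two carbons with no H on the sulfur.
No fragment in the molecule satisfies every constraint, giving 0 matches.

0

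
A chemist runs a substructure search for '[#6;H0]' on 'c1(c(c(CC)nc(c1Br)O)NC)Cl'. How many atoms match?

5

Check the 13 heavy atoms by environment: 1× n (aromatic, H0) → no; 5× c (aromatic, H0) → match; 1× O (H1) → no; 1× Br (H0) → no; 1× N (H1) → no; 2× C (H3) → no; 1× Cl (H0) → no; 1× C (H2) → no.
That gives 5 matching atoms.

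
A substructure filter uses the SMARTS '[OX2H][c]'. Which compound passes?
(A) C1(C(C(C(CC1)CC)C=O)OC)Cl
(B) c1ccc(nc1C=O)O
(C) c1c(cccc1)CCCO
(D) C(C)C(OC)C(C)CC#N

[OX2H][c] describes a hydroxyl oxygen attached to an aromatic carbon (a phenol).
(A) has a methoxy ether (-OCH3) but the oxygen has H0, not H1.
(B) contains a hydroxyl group (-OH), which satisfies every atom and bond constraint.
(C) has a hydroxyl group (-OH) but the -OH is on an aliphatic carbon, not an aromatic c.
(D) has a methoxy ether (-OCH3) but the oxygen has H0, not H1.
So the answer is (B).

B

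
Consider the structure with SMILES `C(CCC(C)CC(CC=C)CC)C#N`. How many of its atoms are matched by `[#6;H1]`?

3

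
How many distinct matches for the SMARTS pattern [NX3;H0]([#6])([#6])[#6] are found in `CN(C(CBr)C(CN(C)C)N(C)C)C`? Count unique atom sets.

3

[NX3;H0]([#6])([#6])[#6] is the SMARTS for a tertiary amine: a trivalent nitrogen with no H, bonded to three carbons.
The molecule carries 3 separate instances of a dimethylamino group (-N(CH3)2) meeting every constraint; each maps to a distinct set of atoms, giving 3 matches.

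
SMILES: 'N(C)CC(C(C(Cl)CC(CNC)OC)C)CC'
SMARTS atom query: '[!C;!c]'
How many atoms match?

4

The query [!C;!c] means: neither aliphatic nor aromatic carbon — same as [!#6].
Check the 17 heavy atoms by environment: 13× C → no; 1× Cl → match; 2× N → match; 1× O → match.
Summing the matching environments: 1 + 2 + 1 = 4 matching atoms.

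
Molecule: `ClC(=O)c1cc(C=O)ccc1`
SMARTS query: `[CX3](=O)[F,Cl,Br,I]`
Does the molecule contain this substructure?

Yes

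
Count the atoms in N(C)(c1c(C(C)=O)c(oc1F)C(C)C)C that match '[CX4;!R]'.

6

The query [CX4;!R] means: aliphatic carbon with four total connections, not in a ring.
Check the 15 heavy atoms by environment: 1× o (aromatic, X2, in 5-ring) → no; 4× c (aromatic, X3, in 5-ring) → no; 6× C (X4, acyclic) → match; 1× N (X3, acyclic) → no; 1× C (X3, acyclic) → no; 1× O (X1, acyclic) → no; 1× F (X1, acyclic) → no.
That gives 6 matching atoms.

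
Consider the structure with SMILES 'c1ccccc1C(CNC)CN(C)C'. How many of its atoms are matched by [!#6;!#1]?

2

The query [!#6;!#1] means: not carbon and not hydrogen — any heteroatom.
Check the 14 heavy atoms by environment: 6× C → no; 2× N → match; 6× c (aromatic) → no.
That gives 2 matching atoms.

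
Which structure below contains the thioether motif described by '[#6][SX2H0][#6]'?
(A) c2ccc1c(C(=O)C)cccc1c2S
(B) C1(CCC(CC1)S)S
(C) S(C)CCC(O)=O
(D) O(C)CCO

[#6][SX2H0][#6] describes an aliphatic sulfur bridging two carbons with no H on the sulfur (a thioether).
(A) has a thiol (-SH) but the sulfur has H1, not H0 bridging two carbons.
(B) has a thiol (-SH) but the sulfur has H1, not H0 bridging two carbons.
(C) contains a methylthio ether (-SCH3), which satisfies every atom and bond constraint.
(D) has a methoxy ether (-OCH3) but the bridging atom is O, not S.
So the answer is (C).

C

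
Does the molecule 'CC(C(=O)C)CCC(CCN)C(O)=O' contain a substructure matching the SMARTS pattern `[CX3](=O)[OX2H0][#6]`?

No

The pattern [CX3](=O)[OX2H0][#6] describes a carbonyl carbon bonded to an oxygen that is itself bonded to carbon (no H on that O) — an ester.
The closest candidate here is a carboxylic acid group (-C(=O)OH), but the singly-bonded O carries H (OX2H1, not H0). No other fragment satisfies the full query, so there is no match.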